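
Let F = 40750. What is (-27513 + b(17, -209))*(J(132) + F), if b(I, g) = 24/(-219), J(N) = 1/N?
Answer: -982135655587/876 ≈ -1.1212e+9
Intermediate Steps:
b(I, g) = -8/73 (b(I, g) = 24*(-1/219) = -8/73)
(-27513 + b(17, -209))*(J(132) + F) = (-27513 - 8/73)*(1/132 + 40750) = -2008457*(1/132 + 40750)/73 = -2008457/73*5379001/132 = -982135655587/876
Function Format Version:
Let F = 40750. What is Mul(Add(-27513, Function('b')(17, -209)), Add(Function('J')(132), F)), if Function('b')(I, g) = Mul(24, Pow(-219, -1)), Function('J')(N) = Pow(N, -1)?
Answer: Rational(-982135655587, 876) ≈ -1.1212e+9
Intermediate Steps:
Function('b')(I, g) = Rational(-8, 73) (Function('b')(I, g) = Mul(24, Rational(-1, 219)) = Rational(-8, 73))
Mul(Add(-27513, Function('b')(17, -209)), Add(Function('J')(132), F)) = Mul(Add(-27513, Rational(-8, 73)), Add(Pow(132, -1), 40750)) = Mul(Rational(-2008457, 73), Add(Rational(1, 132), 40750)) = Mul(Rational(-2008457, 73), Rational(5379001, 132)) = Rational(-982135655587, 876)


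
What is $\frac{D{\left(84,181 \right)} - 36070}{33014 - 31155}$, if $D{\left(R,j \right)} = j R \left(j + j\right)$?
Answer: $\frac{5467778}{1859} \approx 2941.2$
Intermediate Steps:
$D{\left(R,j \right)} = 2 R j^{2}$ ($D{\left(R,j \right)} = R j 2 j = 2 R j^{2}$)
$\frac{D{\left(84,181 \right)} - 36070}{33014 - 31155} = \frac{2 \cdot 84 \cdot 181^{2} - 36070}{33014 - 31155} = \frac{2 \cdot 84 \cdot 32761 - 36070}{1859} = \left(5503848 - 36070\right) \frac{1}{1859} = 5467778 \cdot \frac{1}{1859} = \frac{5467778}{1859}$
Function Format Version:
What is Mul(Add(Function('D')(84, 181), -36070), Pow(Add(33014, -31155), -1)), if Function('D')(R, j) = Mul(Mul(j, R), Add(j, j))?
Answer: Rational(5467778, 1859) ≈ 2941.2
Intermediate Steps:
Function('D')(R, j) = Mul(2, R, Pow(j, 2)) (Function('D')(R, j) = Mul(Mul(R, j), Mul(2, j)) = Mul(2, R, Pow(j, 2)))
Mul(Add(Function('D')(84, 181), -36070), Pow(Add(33014, -31155), -1)) = Mul(Add(Mul(2, 84, Pow(181, 2)), -36070), Pow(Add(33014, -31155), -1)) = Mul(Add(Mul(2, 84, 32761), -36070), Pow(1859, -1)) = Mul(Add(5503848, -36070), Rational(1, 1859)) = Mul(5467778, Rational(1, 1859)) = Rational(5467778, 1859)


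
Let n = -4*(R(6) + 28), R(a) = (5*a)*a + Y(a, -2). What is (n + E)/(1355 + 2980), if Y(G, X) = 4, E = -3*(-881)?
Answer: 359/867 ≈ 0.41407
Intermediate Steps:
E = 2643
R(a) = 4 + 5*a² (R(a) = (5*a)*a + 4 = 5*a² + 4 = 4 + 5*a²)
n = -848 (n = -4*((4 + 5*6²) + 28) = -4*((4 + 5*36) + 28) = -4*((4 + 180) + 28) = -4*(184 + 28) = -4*212 = -848)
(n + E)/(1355 + 2980) = (-848 + 2643)/(1355 + 2980) = 1795/4335 = 1795*(1/4335) = 359/867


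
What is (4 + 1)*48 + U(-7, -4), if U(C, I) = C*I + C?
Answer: 261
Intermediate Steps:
U(C, I) = C + C*I
(4 + 1)*48 + U(-7, -4) = (4 + 1)*48 - 7*(1 - 4) = 5*48 - 7*(-3) = 240 + 21 = 261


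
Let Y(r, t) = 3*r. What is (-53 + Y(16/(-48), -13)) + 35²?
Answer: 1171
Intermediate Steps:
(-53 + Y(16/(-48), -13)) + 35² = (-53 + 3*(16/(-48))) + 35² = (-53 + 3*(16*(-1/48))) + 1225 = (-53 + 3*(-⅓)) + 1225 = (-53 - 1) + 1225 = -54 + 1225 = 1171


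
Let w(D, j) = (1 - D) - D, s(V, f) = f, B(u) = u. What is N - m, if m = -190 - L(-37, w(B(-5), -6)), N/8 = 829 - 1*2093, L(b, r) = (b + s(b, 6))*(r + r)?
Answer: -10604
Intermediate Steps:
w(D, j) = 1 - 2*D
L(b, r) = 2*r*(6 + b) (L(b, r) = (b + 6)*(r + r) = (6 + b)*(2*r) = 2*r*(6 + b))
N = -10112 (N = 8*(829 - 1*2093) = 8*(829 - 2093) = 8*(-1264) = -10112)
m = 492 (m = -190 - 2*(1 - 2*(-5))*(6 - 37) = -190 - 2*(1 + 10)*(-31) = -190 - 2*11*(-31) = -190 - 1*(-682) = -190 + 682 = 492)
N - m = -10112 - 1*492 = -10112 - 492 = -10604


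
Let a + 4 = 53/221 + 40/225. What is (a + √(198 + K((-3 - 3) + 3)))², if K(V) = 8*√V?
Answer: (35627 - 9945*√2*√(99 + 4*I*√3))²/98903025 ≈ 109.95 + 10.331*I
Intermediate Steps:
a = -35627/9945 (a = -4 + (53/221 + 40/225) = -4 + (53*(1/221) + 40*(1/225)) = -4 + (53/221 + 8/45) = -4 + 4153/9945 = -35627/9945 ≈ -3.5824)
(a + √(198 + K((-3 - 3) + 3)))² = (-35627/9945 + √(198 + 8*√((-3 - 3) + 3)))² = (-35627/9945 + √(198 + 8*√(-6 + 3)))² = (-35627/9945 + √(198 + 8*√(-3)))² = (-35627/9945 + √(198 + 8*(I*√3)))² = (-35627/9945 + √(198 + 8*I*√3))²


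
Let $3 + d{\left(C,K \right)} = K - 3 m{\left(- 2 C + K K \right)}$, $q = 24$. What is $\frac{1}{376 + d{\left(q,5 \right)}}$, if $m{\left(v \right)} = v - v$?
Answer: $\frac{1}{378} \approx 0.0026455$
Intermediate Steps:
$m{\left(v \right)} = 0$
$d{\left(C,K \right)} = -3 + K$ ($d{\left(C,K \right)} = -3 + \left(K - 0\right) = -3 + \left(K + 0\right) = -3 + K$)
$\frac{1}{376 + d{\left(q,5 \right)}} = \frac{1}{376 + \left(-3 + 5\right)} = \frac{1}{376 + 2} = \frac{1}{378}$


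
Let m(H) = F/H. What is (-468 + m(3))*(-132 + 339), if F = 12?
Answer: -96048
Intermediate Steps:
m(H) = 12/H
(-468 + m(3))*(-132 + 339) = (-468 + 12/3)*(-132 + 339) = (-468 + 12*(1/3))*207 = (-468 + 4)*207 = -464*207 = -96048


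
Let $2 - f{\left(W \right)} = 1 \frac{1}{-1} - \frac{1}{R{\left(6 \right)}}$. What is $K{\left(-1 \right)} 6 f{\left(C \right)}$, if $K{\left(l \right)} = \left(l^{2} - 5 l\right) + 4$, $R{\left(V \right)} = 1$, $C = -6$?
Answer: $240$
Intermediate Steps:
$f{\left(W \right)} = 4$ ($f{\left(W \right)} = 2 - \left(1 \frac{1}{-1} - 1^{-1}\right) = 2 - \left(1 \left(-1\right) - 1\right) = 2 - \left(-1 - 1\right) = 2 - -2 = 2 + 2 = 4$)
$K{\left(l \right)} = 4 + l^{2} - 5 l$
$K{\left(-1 \right)} 6 f{\left(C \right)} = \left(4 + \left(-1\right)^{2} - -5\right) 6 \cdot 4 = \left(4 + 1 + 5\right) 6 \cdot 4 = 10 \cdot 6 \cdot 4 = 60 \cdot 4 = 240$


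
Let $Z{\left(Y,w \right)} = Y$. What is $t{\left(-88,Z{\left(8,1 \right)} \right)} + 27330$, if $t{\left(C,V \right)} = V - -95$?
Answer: $27433$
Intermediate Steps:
$t{\left(C,V \right)} = 95 + V$ ($t{\left(C,V \right)} = V + 95 = 95 + V$)
$t{\left(-88,Z{\left(8,1 \right)} \right)} + 27330 = \left(95 + 8\right) + 27330 = 103 + 27330 = 27433$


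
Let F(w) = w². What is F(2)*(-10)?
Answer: -40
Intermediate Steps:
F(2)*(-10) = 2²*(-10) = 4*(-10) = -40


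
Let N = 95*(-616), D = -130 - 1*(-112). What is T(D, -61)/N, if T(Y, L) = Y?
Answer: 9/29260 ≈ 0.00030759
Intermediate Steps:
D = -18 (D = -130 + 112 = -18)
N = -58520
T(D, -61)/N = -18/(-58520) = -18*(-1/58520) = 9/29260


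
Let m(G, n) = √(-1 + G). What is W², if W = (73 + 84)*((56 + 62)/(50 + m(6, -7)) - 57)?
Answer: 91604798436081/1245005 + 158593342132*√5/1245005 ≈ 7.3863e+7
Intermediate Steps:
W = -8949 + 18526/(50 + √5) (W = (73 + 84)*((56 + 62)/(50 + √(-1 + 6)) - 57) = 157*(118/(50 + √5) - 57) = 157*(-57 + 118/(50 + √5)) = -8949 + 18526/(50 + √5) ≈ -8594.3)
W² = (-4280291/499 - 18526*√5/2495)²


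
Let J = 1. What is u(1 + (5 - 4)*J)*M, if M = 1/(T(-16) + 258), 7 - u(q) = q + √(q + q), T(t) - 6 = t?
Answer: 3/248 ≈ 0.012097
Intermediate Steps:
T(t) = 6 + t
u(q) = 7 - q - √2*√q (u(q) = 7 - (q + √(q + q)) = 7 - (q + √(2*q)) = 7 - (q + √2*√q) = 7 + (-q - √2*√q) = 7 - q - √2*√q)
M = 1/248 (M = 1/((6 - 16) + 258) = 1/(-10 + 258) = 1/248 ≈ 0.0040323)
u(1 + (5 - 4)*J)*M = (7 - (1 + (5 - 4)*1) - √2*√(1 + (5 - 4)*1))*(1/248) = (7 - (1 + 1*1) - √2*√(1 + 1*1))*(1/248) = (7 - (1 + 1) - √2*√(1 + 1))*(1/248) = (7 - 1*2 - √2*√2)*(1/248) = (7 - 2 - 2)*(1/248) = 3*(1/248) = 3/248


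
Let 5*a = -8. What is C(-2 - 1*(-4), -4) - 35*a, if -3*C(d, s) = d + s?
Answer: 170/3 ≈ 56.667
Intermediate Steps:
a = -8/5 (a = (1/5)*(-8) = -8/5 ≈ -1.6000)
C(d, s) = -d/3 - s/3 (C(d, s) = -(d + s)/3 = -d/3 - s/3)
C(-2 - 1*(-4), -4) - 35*a = (-(-2 - 1*(-4))/3 - 1/3*(-4)) - 35*(-8/5) = (-(-2 + 4)/3 + 4/3) + 56 = (-1/3*2 + 4/3) + 56 = (-2/3 + 4/3) + 56 = 2/3 + 56 = 170/3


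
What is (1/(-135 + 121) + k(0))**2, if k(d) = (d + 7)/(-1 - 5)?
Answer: 676/441 ≈ 1.5329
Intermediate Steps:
k(d) = -7/6 - d/6 (k(d) = (7 + d)/(-6) = (7 + d)*(-1/6) = -7/6 - d/6)
(1/(-135 + 121) + k(0))**2 = (1/(-135 + 121) + (-7/6 - 1/6*0))**2 = (1/(-14) + (-7/6 + 0))**2 = (-1/14 - 7/6)**2 = (-26/21)**2 = 676/441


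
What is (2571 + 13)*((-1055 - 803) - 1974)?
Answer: -9901888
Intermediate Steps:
(2571 + 13)*((-1055 - 803) - 1974) = 2584*(-1858 - 1974) = 2584*(-3832) = -9901888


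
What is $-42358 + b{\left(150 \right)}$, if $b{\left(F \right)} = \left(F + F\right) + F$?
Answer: $-41908$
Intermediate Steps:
$b{\left(F \right)} = 3 F$ ($b{\left(F \right)} = 2 F + F = 3 F$)
$-42358 + b{\left(150 \right)} = -42358 + 3 \cdot 150 = -42358 + 450 = -41908$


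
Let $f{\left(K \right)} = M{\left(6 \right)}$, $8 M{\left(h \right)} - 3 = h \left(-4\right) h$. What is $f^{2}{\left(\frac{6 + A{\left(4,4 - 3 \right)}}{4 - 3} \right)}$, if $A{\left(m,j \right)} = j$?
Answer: $\frac{19881}{64} \approx 310.64$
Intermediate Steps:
$M{\left(h \right)} = \frac{3}{8} - \frac{h^{2}}{2}$ ($M{\left(h \right)} = \frac{3}{8} + \frac{h \left(-4\right) h}{8} = \frac{3}{8} + \frac{- 4 h h}{8} = \frac{3}{8} + \frac{\left(-4\right) h^{2}}{8} = \frac{3}{8} - \frac{h^{2}}{2}$)
$f{\left(K \right)} = - \frac{141}{8}$ ($f{\left(K \right)} = \frac{3}{8} - \frac{6^{2}}{2} = \frac{3}{8} - 18 = - \frac{141}{8}$)
$f^{2}{\left(\frac{6 + A{\left(4,4 - 3 \right)}}{4 - 3} \right)} = \left(- \frac{141}{8}\right)^{2} = \frac{19881}{64}$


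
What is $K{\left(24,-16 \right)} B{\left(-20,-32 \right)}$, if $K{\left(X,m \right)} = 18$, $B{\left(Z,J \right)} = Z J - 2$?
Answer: $11484$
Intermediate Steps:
$B{\left(Z,J \right)} = -2 + J Z$ ($B{\left(Z,J \right)} = J Z - 2 = -2 + J Z$)
$K{\left(24,-16 \right)} B{\left(-20,-32 \right)} = 18 \left(-2 - -640\right) = 18 \left(-2 + 640\right) = 18 \cdot 638 = 11484$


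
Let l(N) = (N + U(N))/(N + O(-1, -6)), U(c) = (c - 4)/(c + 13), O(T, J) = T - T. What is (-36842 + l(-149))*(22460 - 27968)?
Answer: 60470240337/298 ≈ 2.0292e+8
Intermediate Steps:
O(T, J) = 0
U(c) = (-4 + c)/(13 + c)
l(N) = (N + (-4 + N)/(13 + N))/N (l(N) = (N + (-4 + N)/(13 + N))/(N + 0) = (N + (-4 + N)/(13 + N))/N)
(-36842 + l(-149))*(22460 - 27968) = (-36842 + (-4 - 149 - 149*(13 - 149))/((-149)*(13 - 149)))*(22460 - 27968) = (-36842 - 1/149*(-4 - 149 - 149*(-136))/(-136))*(-5508) = (-36842 - 1/149*(-1/136)*(-4 - 149 + 20264))*(-5508) = (-36842 - 1/149*(-1/136)*20111)*(-5508) = (-36842 + 1183/1192)*(-5508) = -43914481/1192*(-5508) = 60470240337/298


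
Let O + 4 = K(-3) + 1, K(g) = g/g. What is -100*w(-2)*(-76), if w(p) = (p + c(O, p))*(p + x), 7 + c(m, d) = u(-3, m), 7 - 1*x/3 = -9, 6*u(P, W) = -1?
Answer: -9614000/3 ≈ -3.2047e+6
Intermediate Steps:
u(P, W) = -1/6 (u(P, W) = (1/6)*(-1) = -1/6)
K(g) = 1
O = -2 (O = -4 + (1 + 1) = -4 + 2 = -2)
x = 48 (x = 21 - 3*(-9) = 21 + 27 = 48)
c(m, d) = -43/6 (c(m, d) = -7 - 1/6 = -43/6)
w(p) = (48 + p)*(-43/6 + p) (w(p) = (p - 43/6)*(p + 48) = (-43/6 + p)*(48 + p) = (48 + p)*(-43/6 + p))
-100*w(-2)*(-76) = -100*(-344 + (-2)**2 + (245/6)*(-2))*(-76) = -100*(-344 + 4 - 245/3)*(-76) = -100*(-1265/3)*(-76) = (126500/3)*(-76) = -9614000/3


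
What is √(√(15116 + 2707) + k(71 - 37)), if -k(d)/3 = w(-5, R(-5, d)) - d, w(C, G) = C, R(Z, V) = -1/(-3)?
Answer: √(117 + √17823) ≈ 15.827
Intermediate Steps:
R(Z, V) = ⅓ (R(Z, V) = -1*(-⅓) = ⅓)
k(d) = 15 + 3*d (k(d) = -3*(-5 - d) = 15 + 3*d)
√(√(15116 + 2707) + k(71 - 37)) = √(√(15116 + 2707) + (15 + 3*(71 - 37))) = √(√17823 + (15 + 3*34)) = √(√17823 + (15 + 102)) = √(√17823 + 117) = √(117 + √17823)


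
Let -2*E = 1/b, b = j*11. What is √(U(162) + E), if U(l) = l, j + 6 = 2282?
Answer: √101541797434/25036 ≈ 12.728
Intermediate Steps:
j = 2276 (j = -6 + 2282 = 2276)
b = 25036 (b = 2276*11 = 25036)
E = -1/50072 (E = -½/25036 = -½*1/25036 = -1/50072 ≈ -1.9971e-5)
√(U(162) + E) = √(162 - 1/50072) = √(8111663/50072) = √101541797434/25036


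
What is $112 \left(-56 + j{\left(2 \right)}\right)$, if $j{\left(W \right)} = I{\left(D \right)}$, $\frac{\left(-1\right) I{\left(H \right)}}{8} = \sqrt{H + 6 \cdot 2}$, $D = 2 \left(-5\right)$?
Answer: $-6272 - 896 \sqrt{2} \approx -7539.1$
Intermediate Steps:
$D = -10$
$I{\left(H \right)} = - 8 \sqrt{12 + H}$ ($I{\left(H \right)} = - 8 \sqrt{H + 6 \cdot 2} = - 8 \sqrt{H + 12} = - 8 \sqrt{12 + H}$)
$j{\left(W \right)} = - 8 \sqrt{2}$ ($j{\left(W \right)} = - 8 \sqrt{12 - 10} = - 8 \sqrt{2}$)
$112 \left(-56 + j{\left(2 \right)}\right) = 112 \left(-56 - 8 \sqrt{2}\right) = -6272 - 896 \sqrt{2}$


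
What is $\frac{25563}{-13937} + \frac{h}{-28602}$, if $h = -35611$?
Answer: $- \frac{33548917}{56946582} \approx -0.58913$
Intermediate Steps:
$\frac{25563}{-13937} + \frac{h}{-28602} = \frac{25563}{-13937} - \frac{35611}{-28602} = 25563 \left(- \frac{1}{13937}\right) - - \frac{35611}{28602} = - \frac{25563}{13937} + \frac{35611}{28602} = - \frac{33548917}{56946582}$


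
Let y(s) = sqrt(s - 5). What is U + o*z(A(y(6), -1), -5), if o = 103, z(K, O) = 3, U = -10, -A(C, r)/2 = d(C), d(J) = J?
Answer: 299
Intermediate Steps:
y(s) = sqrt(-5 + s)
A(C, r) = -2*C
U + o*z(A(y(6), -1), -5) = -10 + 103*3 = -10 + 309 = 299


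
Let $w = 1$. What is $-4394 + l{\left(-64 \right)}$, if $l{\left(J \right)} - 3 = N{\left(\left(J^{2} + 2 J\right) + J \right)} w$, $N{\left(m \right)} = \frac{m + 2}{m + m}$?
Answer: $- \frac{17140511}{3904} \approx -4390.5$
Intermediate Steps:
$N{\left(m \right)} = \frac{2 + m}{2 m}$
$l{\left(J \right)} = 3 + \frac{2 + J^{2} + 3 J}{2 \left(J^{2} + 3 J\right)}$ ($l{\left(J \right)} = 3 + \frac{2 + \left(\left(J^{2} + 2 J\right) + J\right)}{2 \left(\left(J^{2} + 2 J\right) + J\right)} 1 = 3 + \frac{2 + \left(J^{2} + 3 J\right)}{2 \left(J^{2} + 3 J\right)} 1 = 3 + \frac{2 + J^{2} + 3 J}{2 \left(J^{2} + 3 J\right)} 1 = 3 + \frac{2 + J^{2} + 3 J}{2 \left(J^{2} + 3 J\right)}$)
$-4394 + l{\left(-64 \right)} = -4394 + \frac{2 + 7 \left(-64\right) \left(3 - 64\right)}{2 \left(-64\right) \left(3 - 64\right)} = -4394 + \frac{1}{2} \left(- \frac{1}{64}\right) \frac{1}{-61} \left(2 + 7 \left(-64\right) \left(-61\right)\right) = -4394 + \frac{1}{2} \left(- \frac{1}{64}\right) \left(- \frac{1}{61}\right) \left(2 + 27328\right) = -4394 + \frac{1}{2} \left(- \frac{1}{64}\right) \left(- \frac{1}{61}\right) 27330 = -4394 + \frac{13665}{3904} = - \frac{17140511}{3904}$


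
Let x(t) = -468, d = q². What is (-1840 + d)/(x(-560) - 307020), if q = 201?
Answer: -38561/307488 ≈ -0.12541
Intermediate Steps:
d = 40401 (d = 201² = 40401)
(-1840 + d)/(x(-560) - 307020) = (-1840 + 40401)/(-468 - 307020) = 38561/(-307488) = 38561*(-1/307488) = -38561/307488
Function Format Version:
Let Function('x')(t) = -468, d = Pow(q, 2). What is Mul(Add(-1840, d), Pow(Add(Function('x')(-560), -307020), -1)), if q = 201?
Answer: Rational(-38561, 307488) ≈ -0.12541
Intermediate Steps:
d = 40401 (d = Pow(201, 2) = 40401)
Mul(Add(-1840, d), Pow(Add(Function('x')(-560), -307020), -1)) = Mul(Add(-1840, 40401), Pow(Add(-468, -307020), -1)) = Mul(38561, Pow(-307488, -1)) = Mul(38561, Rational(-1, 307488)) = Rational(-38561, 307488)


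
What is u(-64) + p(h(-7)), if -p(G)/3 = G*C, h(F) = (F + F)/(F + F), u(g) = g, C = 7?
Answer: -85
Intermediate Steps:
h(F) = 1 (h(F) = (2*F)/((2*F)) = (2*F)*(1/(2*F)) = 1)
p(G) = -21*G (p(G) = -3*G*7 = -21*G)
u(-64) + p(h(-7)) = -64 - 21*1 = -64 - 21 = -85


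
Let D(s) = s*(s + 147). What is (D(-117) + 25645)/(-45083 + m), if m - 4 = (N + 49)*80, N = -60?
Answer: -22135/45959 ≈ -0.48163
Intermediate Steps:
m = -876 (m = 4 + (-60 + 49)*80 = 4 - 11*80 = 4 - 880 = -876)
D(s) = s*(147 + s)
(D(-117) + 25645)/(-45083 + m) = (-117*(147 - 117) + 25645)/(-45083 - 876) = (-117*30 + 25645)/(-45959) = (-3510 + 25645)*(-1/45959) = 22135*(-1/45959) = -22135/45959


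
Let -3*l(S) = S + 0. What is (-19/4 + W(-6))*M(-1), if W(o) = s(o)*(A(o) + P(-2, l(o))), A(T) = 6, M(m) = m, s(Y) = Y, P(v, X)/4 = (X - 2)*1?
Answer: 163/4 ≈ 40.750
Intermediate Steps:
l(S) = -S/3 (l(S) = -(S + 0)/3 = -S/3)
P(v, X) = -8 + 4*X (P(v, X) = 4*((X - 2)*1) = 4*((-2 + X)*1) = 4*(-2 + X) = -8 + 4*X)
W(o) = o*(-2 - 4*o/3) (W(o) = o*(6 + (-8 + 4*(-o/3))) = o*(6 + (-8 - 4*o/3)) = o*(-2 - 4*o/3))
(-19/4 + W(-6))*M(-1) = (-19/4 + (⅔)*(-6)*(-3 - 2*(-6)))*(-1) = (-19*¼ + (⅔)*(-6)*(-3 + 12))*(-1) = (-19/4 + (⅔)*(-6)*9)*(-1) = (-19/4 - 36)*(-1) = -163/4*(-1) = 163/4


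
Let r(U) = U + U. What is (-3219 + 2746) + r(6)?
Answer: -461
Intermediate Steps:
r(U) = 2*U
(-3219 + 2746) + r(6) = (-3219 + 2746) + 2*6 = -473 + 12 = -461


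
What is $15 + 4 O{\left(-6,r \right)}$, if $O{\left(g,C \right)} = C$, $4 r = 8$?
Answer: $23$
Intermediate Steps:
$r = 2$ ($r = \frac{1}{4} \cdot 8 = 2$)
$15 + 4 O{\left(-6,r \right)} = 15 + 4 \cdot 2 = 15 + 8 = 23$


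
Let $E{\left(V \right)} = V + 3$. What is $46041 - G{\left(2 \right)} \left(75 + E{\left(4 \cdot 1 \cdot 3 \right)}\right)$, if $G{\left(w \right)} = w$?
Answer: $45861$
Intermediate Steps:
$E{\left(V \right)} = 3 + V$
$46041 - G{\left(2 \right)} \left(75 + E{\left(4 \cdot 1 \cdot 3 \right)}\right) = 46041 - 2 \left(75 + \left(3 + 4 \cdot 1 \cdot 3\right)\right) = 46041 - 2 \left(75 + \left(3 + 4 \cdot 3\right)\right) = 46041 - 2 \left(75 + \left(3 + 12\right)\right) = 46041 - 2 \left(75 + 15\right) = 46041 - 2 \cdot 90 = 46041 - 180 = 45861$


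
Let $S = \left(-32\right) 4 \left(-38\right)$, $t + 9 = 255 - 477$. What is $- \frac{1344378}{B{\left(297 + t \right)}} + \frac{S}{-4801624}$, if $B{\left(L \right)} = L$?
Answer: $- \frac{134483291477}{6602233} \approx -20369.0$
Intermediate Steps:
$t = -231$ ($t = -9 + \left(255 - 477\right) = -9 - 222 = -231$)
$S = 4864$ ($S = \left(-128\right) \left(-38\right) = 4864$)
$- \frac{1344378}{B{\left(297 + t \right)}} + \frac{S}{-4801624} = - \frac{1344378}{297 - 231} + \frac{4864}{-4801624} = - \frac{1344378}{66} + 4864 \left(- \frac{1}{4801624}\right) = \left(-1344378\right) \frac{1}{66} - \frac{608}{600203} = - \frac{224063}{11} - \frac{608}{600203} = - \frac{134483291477}{6602233}$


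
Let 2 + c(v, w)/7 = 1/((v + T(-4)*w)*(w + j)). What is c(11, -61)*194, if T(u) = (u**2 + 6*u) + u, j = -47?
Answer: -108972031/40122 ≈ -2716.0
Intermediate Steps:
T(u) = u**2 + 7*u
c(v, w) = -14 + 7/((-47 + w)*(v - 12*w)) (c(v, w) = -14 + 7/(((v + (-4*(7 - 4))*w)*(w - 47))) = -14 + 7/(((v + (-4*3)*w)*(-47 + w))) = -14 + 7/(((v - 12*w)*(-47 + w))) = -14 + 7/(((-47 + w)*(v - 12*w))) = -14 + 7*(1/((-47 + w)*(v - 12*w))) = -14 + 7/((-47 + w)*(v - 12*w)))
c(11, -61)*194 = (7*(1 - 1128*(-61) + 24*(-61)**2 + 94*11 - 2*11*(-61))/(-47*11 - 12*(-61)**2 + 564*(-61) + 11*(-61)))*194 = (7*(1 + 68808 + 24*3721 + 1034 + 1342)/(-517 - 12*3721 - 34404 - 671))*194 = (7*(1 + 68808 + 89304 + 1034 + 1342)/(-517 - 44652 - 34404 - 671))*194 = (7*160489/(-80244))*194 = (7*(-1/80244)*160489)*194 = -1123423/80244*194 = -108972031/40122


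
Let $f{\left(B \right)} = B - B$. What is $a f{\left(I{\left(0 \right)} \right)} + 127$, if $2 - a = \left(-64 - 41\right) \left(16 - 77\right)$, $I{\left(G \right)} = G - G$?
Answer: $127$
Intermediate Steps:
$I{\left(G \right)} = 0$
$f{\left(B \right)} = 0$
$a = -6403$ ($a = 2 - \left(-64 - 41\right) \left(16 - 77\right) = 2 - \left(-105\right) \left(-61\right) = 2 - 6405 = -6403$)
$a f{\left(I{\left(0 \right)} \right)} + 127 = \left(-6403\right) 0 + 127 = 0 + 127 = 127$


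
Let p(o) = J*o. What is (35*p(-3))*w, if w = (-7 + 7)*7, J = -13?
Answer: 0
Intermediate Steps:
w = 0 (w = 0*7 = 0)
p(o) = -13*o
(35*p(-3))*w = (35*(-13*(-3)))*0 = (35*39)*0 = 1365*0 = 0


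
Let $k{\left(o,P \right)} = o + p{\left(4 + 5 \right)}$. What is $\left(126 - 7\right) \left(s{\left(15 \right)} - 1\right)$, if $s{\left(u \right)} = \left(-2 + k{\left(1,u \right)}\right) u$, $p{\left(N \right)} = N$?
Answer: $14161$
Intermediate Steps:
$k{\left(o,P \right)} = 9 + o$ ($k{\left(o,P \right)} = o + \left(4 + 5\right) = o + 9 = 9 + o$)
$s{\left(u \right)} = 8 u$ ($s{\left(u \right)} = \left(-2 + \left(9 + 1\right)\right) u = \left(-2 + 10\right) u = 8 u$)
$\left(126 - 7\right) \left(s{\left(15 \right)} - 1\right) = \left(126 - 7\right) \left(8 \cdot 15 - 1\right) = \left(126 - 7\right) \left(120 - 1\right) = 119 \cdot 119 = 14161$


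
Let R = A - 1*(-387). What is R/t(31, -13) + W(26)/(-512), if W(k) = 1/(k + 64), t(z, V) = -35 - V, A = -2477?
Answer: 4377599/46080 ≈ 95.000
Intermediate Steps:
R = -2090 (R = -2477 - 1*(-387) = -2477 + 387 = -2090)
W(k) = 1/(64 + k)
R/t(31, -13) + W(26)/(-512) = -2090/(-35 - 1*(-13)) + 1/((64 + 26)*(-512)) = -2090/(-35 + 13) - 1/512/90 = -2090/(-22) + (1/90)*(-1/512) = -2090*(-1/22) - 1/46080 = 95 - 1/46080 = 4377599/46080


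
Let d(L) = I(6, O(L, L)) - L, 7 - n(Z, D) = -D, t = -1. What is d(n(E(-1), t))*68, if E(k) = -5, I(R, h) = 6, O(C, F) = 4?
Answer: 0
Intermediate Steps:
n(Z, D) = 7 + D (n(Z, D) = 7 - (-1)*D = 7 + D)
d(L) = 6 - L
d(n(E(-1), t))*68 = (6 - (7 - 1))*68 = (6 - 1*6)*68 = (6 - 6)*68 = 0*68 = 0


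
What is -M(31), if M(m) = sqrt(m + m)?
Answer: -sqrt(62) ≈ -7.8740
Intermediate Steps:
M(m) = sqrt(2)*sqrt(m) (M(m) = sqrt(2*m) = sqrt(2)*sqrt(m))
-M(31) = -sqrt(2)*sqrt(31) = -sqrt(62)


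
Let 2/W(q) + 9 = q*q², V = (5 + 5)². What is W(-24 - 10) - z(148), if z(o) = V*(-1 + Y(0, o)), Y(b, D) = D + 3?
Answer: -589695002/39313 ≈ -15000.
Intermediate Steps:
V = 100 (V = 10² = 100)
Y(b, D) = 3 + D
z(o) = 200 + 100*o (z(o) = 100*(-1 + (3 + o)) = 100*(2 + o) = 200 + 100*o)
W(q) = 2/(-9 + q³) (W(q) = 2/(-9 + q*q²) = 2/(-9 + q³))
W(-24 - 10) - z(148) = 2/(-9 + (-24 - 10)³) - (200 + 100*148) = 2/(-9 + (-34)³) - (200 + 14800) = 2/(-9 - 39304) - 1*15000 = 2/(-39313) - 15000 = 2*(-1/39313) - 15000 = -2/39313 - 15000 = -589695002/39313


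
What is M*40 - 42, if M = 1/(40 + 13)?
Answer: -2186/53 ≈ -41.245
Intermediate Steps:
M = 1/53 ≈ 0.018868
M*40 - 42 = (1/53)*40 - 42 = 40/53 - 42 = -2186/53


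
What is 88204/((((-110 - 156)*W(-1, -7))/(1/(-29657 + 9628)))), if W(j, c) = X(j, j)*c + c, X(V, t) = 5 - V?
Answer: -44102/130528993 ≈ -0.00033787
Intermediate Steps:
W(j, c) = c + c*(5 - j) (W(j, c) = (5 - j)*c + c = c*(5 - j) + c = c + c*(5 - j))
88204/((((-110 - 156)*W(-1, -7))/(1/(-29657 + 9628)))) = 88204/((((-110 - 156)*(-7*(6 - 1*(-1))))/(1/(-29657 + 9628)))) = 88204/(((-(-1862)*(6 + 1))/(1/(-20029)))) = 88204/(((-(-1862)*7)/(-1/20029))) = 88204/((-266*(-49)*(-20029))) = 88204/((13034*(-20029))) = 88204/(-261057986) = 88204*(-1/261057986) = -44102/130528993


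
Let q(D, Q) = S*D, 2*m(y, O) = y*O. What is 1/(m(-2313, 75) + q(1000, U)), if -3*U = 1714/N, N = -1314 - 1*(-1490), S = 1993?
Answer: 2/3812525 ≈ 5.2459e-7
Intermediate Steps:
N = 176 (N = -1314 + 1490 = 176)
m(y, O) = O*y/2 (m(y, O) = (y*O)/2 = (O*y)/2 = O*y/2)
U = -857/264 (U = -1714/(3*176) = -⅓*857/88 = -857/264 ≈ -3.2462)
q(D, Q) = 1993*D
1/(m(-2313, 75) + q(1000, U)) = 1/((½)*75*(-2313) + 1993*1000) = 1/(-173475/2 + 1993000) = 1/(3812525/2) = 2/3812525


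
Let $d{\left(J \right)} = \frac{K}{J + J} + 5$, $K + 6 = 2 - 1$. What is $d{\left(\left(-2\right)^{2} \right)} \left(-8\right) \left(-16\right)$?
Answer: $560$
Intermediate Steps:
$K = -5$ ($K = -6 + \left(2 - 1\right) = -6 + 1 = -5$)
$d{\left(J \right)} = 5 - \frac{5}{2 J}$ ($d{\left(J \right)} = \frac{1}{J + J} \left(-5\right) + 5 = \frac{1}{2 J} \left(-5\right) + 5 = - \frac{5}{2 J} + 5 = 5 - \frac{5}{2 J}$)
$d{\left(\left(-2\right)^{2} \right)} \left(-8\right) \left(-16\right) = \left(5 - \frac{5}{2 \left(-2\right)^{2}}\right) \left(-8\right) \left(-16\right) = \left(5 - \frac{5}{2 \cdot 4}\right) \left(-8\right) \left(-16\right) = \left(5 - \frac{5}{8}\right) \left(-8\right) \left(-16\right) = \frac{35}{8} \left(-8\right) \left(-16\right) = \left(-35\right) \left(-16\right) = 560$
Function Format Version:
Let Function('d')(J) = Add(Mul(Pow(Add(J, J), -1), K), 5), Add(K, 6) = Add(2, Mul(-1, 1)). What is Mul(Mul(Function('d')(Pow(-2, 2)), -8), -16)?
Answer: 560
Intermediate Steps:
K = -5 (K = Add(-6, Add(2, Mul(-1, 1))) = Add(-6, Add(2, -1)) = Add(-6, 1) = -5)
Function('d')(J) = Add(5, Mul(Rational(-5, 2), Pow(J, -1))) (Function('d')(J) = Add(Mul(Pow(Add(J, J), -1), -5), 5) = Add(Mul(Pow(Mul(2, J), -1), -5), 5) = Add(Mul(Mul(Rational(1, 2), Pow(J, -1)), -5), 5) = Add(Mul(Rational(-5, 2), Pow(J, -1)), 5) = Add(5, Mul(Rational(-5, 2), Pow(J, -1))))
Mul(Mul(Function('d')(Pow(-2, 2)), -8), -16) = Mul(Mul(Add(5, Mul(Rational(-5, 2), Pow(Pow(-2, 2), -1))), -8), -16) = Mul(Mul(Add(5, Mul(Rational(-5, 2), Pow(4, -1))), -8), -16) = Mul(Mul(Add(5, Mul(Rational(-5, 2), Rational(1, 4))), -8), -16) = Mul(Mul(Add(5, Rational(-5, 8)), -8), -16) = Mul(Mul(Rational(35, 8), -8), -16) = Mul(-35, -16) = 560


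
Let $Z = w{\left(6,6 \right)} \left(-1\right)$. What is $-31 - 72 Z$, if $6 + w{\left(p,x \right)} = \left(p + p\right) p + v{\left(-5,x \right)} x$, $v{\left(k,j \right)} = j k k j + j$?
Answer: $396113$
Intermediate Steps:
$v{\left(k,j \right)} = j + j^{2} k^{2}$ ($v{\left(k,j \right)} = j k^{2} j + j = j^{2} k^{2} + j = j + j^{2} k^{2}$)
$w{\left(p,x \right)} = -6 + 2 p^{2} + x^{2} \left(1 + 25 x\right)$ ($w{\left(p,x \right)} = -6 + \left(\left(p + p\right) p + x \left(1 + x \left(-5\right)^{2}\right) x\right) = -6 + \left(2 p p + x \left(1 + x 25\right) x\right) = -6 + \left(2 p^{2} + x \left(1 + 25 x\right) x\right) = -6 + \left(2 p^{2} + x^{2} \left(1 + 25 x\right)\right) = -6 + 2 p^{2} + x^{2} \left(1 + 25 x\right)$)
$Z = -5502$ ($Z = \left(-6 + 2 \cdot 6^{2} + 6^{2} \left(1 + 25 \cdot 6\right)\right) \left(-1\right) = \left(-6 + 2 \cdot 36 + 36 \left(1 + 150\right)\right) \left(-1\right) = \left(-6 + 72 + 36 \cdot 151\right) \left(-1\right) = \left(-6 + 72 + 5436\right) \left(-1\right) = 5502 \left(-1\right) = -5502$)
$-31 - 72 Z = -31 - -396144 = -31 + 396144 = 396113$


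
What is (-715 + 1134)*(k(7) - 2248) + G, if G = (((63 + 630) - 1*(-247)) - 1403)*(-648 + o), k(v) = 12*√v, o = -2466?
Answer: 499870 + 5028*√7 ≈ 5.1317e+5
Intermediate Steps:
G = 1441782 (G = (((63 + 630) - 1*(-247)) - 1403)*(-648 - 2466) = ((693 + 247) - 1403)*(-3114) = (940 - 1403)*(-3114) = -463*(-3114) = 1441782)
(-715 + 1134)*(k(7) - 2248) + G = (-715 + 1134)*(12*√7 - 2248) + 1441782 = 419*(-2248 + 12*√7) + 1441782 = (-941912 + 5028*√7) + 1441782 = 499870 + 5028*√7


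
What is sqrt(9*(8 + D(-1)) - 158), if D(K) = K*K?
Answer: I*sqrt(77) ≈ 8.775*I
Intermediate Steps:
D(K) = K**2
sqrt(9*(8 + D(-1)) - 158) = sqrt(9*(8 + (-1)**2) - 158) = sqrt(9*(8 + 1) - 158) = sqrt(9*9 - 158) = sqrt(81 - 158) = sqrt(-77) = I*sqrt(77)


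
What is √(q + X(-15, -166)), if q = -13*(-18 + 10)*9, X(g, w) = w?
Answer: √770 ≈ 27.749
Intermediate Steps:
q = 936 (q = -(-104)*9 = -13*(-72) = 936)
√(q + X(-15, -166)) = √(936 - 166) = √770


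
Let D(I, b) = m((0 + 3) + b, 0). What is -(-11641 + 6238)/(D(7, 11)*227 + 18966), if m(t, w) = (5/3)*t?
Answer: 16209/72788 ≈ 0.22269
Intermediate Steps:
m(t, w) = 5*t/3 (m(t, w) = (5*(⅓))*t = 5*t/3)
D(I, b) = 5 + 5*b/3 (D(I, b) = 5*((0 + 3) + b)/3 = 5*(3 + b)/3 = 5 + 5*b/3)
-(-11641 + 6238)/(D(7, 11)*227 + 18966) = -(-11641 + 6238)/((5 + (5/3)*11)*227 + 18966) = -(-5403)/((5 + 55/3)*227 + 18966) = -(-5403)/((70/3)*227 + 18966) = -(-5403)/(15890/3 + 18966) = -(-5403)/72788/3 = -(-5403)*3/72788 = -1*(-16209/72788) = 16209/72788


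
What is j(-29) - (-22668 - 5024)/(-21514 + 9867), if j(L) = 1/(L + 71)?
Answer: -1151417/489174 ≈ -2.3538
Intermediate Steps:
j(L) = 1/(71 + L)
j(-29) - (-22668 - 5024)/(-21514 + 9867) = 1/(71 - 29) - (-22668 - 5024)/(-21514 + 9867) = 1/42 - (-27692)/(-11647) = 1/42 - (-27692)*(-1)/11647 = 1/42 - 1*27692/11647 = 1/42 - 27692/11647 = -1151417/489174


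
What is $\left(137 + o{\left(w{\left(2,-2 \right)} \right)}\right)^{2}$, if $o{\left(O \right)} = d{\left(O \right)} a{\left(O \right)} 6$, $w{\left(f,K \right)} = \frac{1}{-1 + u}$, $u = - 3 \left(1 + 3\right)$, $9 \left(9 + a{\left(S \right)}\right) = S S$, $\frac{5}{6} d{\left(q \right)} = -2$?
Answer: $\frac{50746122361}{714025} \approx 71071.0$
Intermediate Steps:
$d{\left(q \right)} = - \frac{12}{5}$ ($d{\left(q \right)} = \frac{6}{5} \left(-2\right) = - \frac{12}{5}$)
$a{\left(S \right)} = -9 + \frac{S^{2}}{9}$ ($a{\left(S \right)} = -9 + \frac{S S}{9} = -9 + \frac{S^{2}}{9}$)
$u = -12$ ($u = \left(-3\right) 4 = -12$)
$w{\left(f,K \right)} = - \frac{1}{13}$ ($w{\left(f,K \right)} = \frac{1}{-1 - 12} = \frac{1}{-13} = - \frac{1}{13}$)
$o{\left(O \right)} = \frac{648}{5} - \frac{8 O^{2}}{5}$ ($o{\left(O \right)} = - \frac{12 \left(-9 + \frac{O^{2}}{9}\right)}{5} \cdot 6 = \left(\frac{108}{5} - \frac{4 O^{2}}{15}\right) 6 = \frac{648}{5} - \frac{8 O^{2}}{5}$)
$\left(137 + o{\left(w{\left(2,-2 \right)} \right)}\right)^{2} = \left(137 + \left(\frac{648}{5} - \frac{8 \left(- \frac{1}{13}\right)^{2}}{5}\right)\right)^{2} = \left(137 + \left(\frac{648}{5} - \frac{8}{845}\right)\right)^{2} = \left(137 + \frac{109504}{845}\right)^{2} = \left(\frac{225269}{845}\right)^{2} = \frac{50746122361}{714025}$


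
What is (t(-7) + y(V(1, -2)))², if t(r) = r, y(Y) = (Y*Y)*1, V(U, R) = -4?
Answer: 81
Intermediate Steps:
y(Y) = Y² (y(Y) = Y²*1 = Y²)
(t(-7) + y(V(1, -2)))² = (-7 + (-4)²)² = (-7 + 16)² = 9² = 81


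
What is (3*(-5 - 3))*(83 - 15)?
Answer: -1632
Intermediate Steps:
(3*(-5 - 3))*(83 - 15) = (3*(-8))*68 = -24*68 = -1632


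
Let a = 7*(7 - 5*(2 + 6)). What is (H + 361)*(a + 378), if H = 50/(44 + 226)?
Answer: 477848/9 ≈ 53094.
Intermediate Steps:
a = -231 (a = 7*(7 - 5*8) = 7*(7 - 40) = 7*(-33) = -231)
H = 5/27 (H = 50/270 = 50*(1/270) = 5/27 ≈ 0.18519)
(H + 361)*(a + 378) = (5/27 + 361)*(-231 + 378) = (9752/27)*147 = 477848/9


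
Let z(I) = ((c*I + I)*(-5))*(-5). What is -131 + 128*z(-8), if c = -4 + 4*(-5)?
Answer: 588669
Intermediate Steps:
c = -24 (c = -4 - 20 = -24)
z(I) = -575*I (z(I) = ((-24*I + I)*(-5))*(-5) = (-23*I*(-5))*(-5) = (115*I)*(-5) = -575*I)
-131 + 128*z(-8) = -131 + 128*(-575*(-8)) = -131 + 128*4600 = -131 + 588800 = 588669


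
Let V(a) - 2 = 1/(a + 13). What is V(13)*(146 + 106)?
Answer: 6678/13 ≈ 513.69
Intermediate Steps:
V(a) = 2 + 1/(13 + a) (V(a) = 2 + 1/(a + 13) = 2 + 1/(13 + a))
V(13)*(146 + 106) = ((27 + 2*13)/(13 + 13))*(146 + 106) = ((27 + 26)/26)*252 = ((1/26)*53)*252 = (53/26)*252 = 6678/13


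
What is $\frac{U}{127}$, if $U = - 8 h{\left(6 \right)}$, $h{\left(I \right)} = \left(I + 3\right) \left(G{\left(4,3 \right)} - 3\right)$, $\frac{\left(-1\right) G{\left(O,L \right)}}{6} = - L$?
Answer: $- \frac{1080}{127} \approx -8.5039$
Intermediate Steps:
$G{\left(O,L \right)} = 6 L$ ($G{\left(O,L \right)} = - 6 \left(- L\right) = 6 L$)
$h{\left(I \right)} = 45 + 15 I$ ($h{\left(I \right)} = \left(I + 3\right) \left(6 \cdot 3 - 3\right) = \left(3 + I\right) \left(18 - 3\right) = \left(3 + I\right) 15 = 45 + 15 I$)
$U = -1080$ ($U = - 8 \left(45 + 15 \cdot 6\right) = - 8 \left(45 + 90\right) = \left(-8\right) 135 = -1080$)
$\frac{U}{127} = \frac{1}{127} \left(-1080\right) = - \frac{1080}{127}$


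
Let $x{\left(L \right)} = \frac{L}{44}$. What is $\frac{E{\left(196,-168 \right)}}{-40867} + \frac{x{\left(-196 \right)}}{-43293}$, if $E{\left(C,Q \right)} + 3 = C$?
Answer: $- \frac{89908556}{19461805341} \approx -0.0046197$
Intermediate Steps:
$x{\left(L \right)} = \frac{L}{44}$ ($x{\left(L \right)} = L \frac{1}{44} = \frac{L}{44}$)
$E{\left(C,Q \right)} = -3 + C$
$\frac{E{\left(196,-168 \right)}}{-40867} + \frac{x{\left(-196 \right)}}{-43293} = \frac{-3 + 196}{-40867} + \frac{\frac{1}{44} \left(-196\right)}{-43293} = 193 \left(- \frac{1}{40867}\right) - - \frac{49}{476223} = - \frac{193}{40867} + \frac{49}{476223} = - \frac{89908556}{19461805341}$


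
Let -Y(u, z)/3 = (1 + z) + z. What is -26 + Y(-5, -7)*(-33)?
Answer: -1313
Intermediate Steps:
Y(u, z) = -3 - 6*z (Y(u, z) = -3*((1 + z) + z) = -3*(1 + 2*z) = -3 - 6*z)
-26 + Y(-5, -7)*(-33) = -26 + (-3 - 6*(-7))*(-33) = -26 + (-3 + 42)*(-33) = -26 + 39*(-33) = -26 - 1287 = -1313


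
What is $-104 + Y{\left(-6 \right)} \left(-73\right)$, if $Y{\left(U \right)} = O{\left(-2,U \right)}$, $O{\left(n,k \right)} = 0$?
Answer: $-104$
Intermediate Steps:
$Y{\left(U \right)} = 0$
$-104 + Y{\left(-6 \right)} \left(-73\right) = -104 + 0 \left(-73\right) = -104 + 0 = -104$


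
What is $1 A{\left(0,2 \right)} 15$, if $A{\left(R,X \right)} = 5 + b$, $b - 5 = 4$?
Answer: $210$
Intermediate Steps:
$b = 9$ ($b = 5 + 4 = 9$)
$A{\left(R,X \right)} = 14$ ($A{\left(R,X \right)} = 5 + 9 = 14$)
$1 A{\left(0,2 \right)} 15 = 1 \cdot 14 \cdot 15 = 14 \cdot 15 = 210$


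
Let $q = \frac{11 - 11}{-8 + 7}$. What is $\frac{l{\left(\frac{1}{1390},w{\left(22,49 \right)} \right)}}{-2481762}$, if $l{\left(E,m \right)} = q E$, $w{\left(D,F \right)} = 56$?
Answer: $0$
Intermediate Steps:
$q = 0$ ($q = \frac{0}{-1} = 0 \left(-1\right) = 0$)
$l{\left(E,m \right)} = 0$ ($l{\left(E,m \right)} = 0 E = 0$)
$\frac{l{\left(\frac{1}{1390},w{\left(22,49 \right)} \right)}}{-2481762} = \frac{0}{-2481762} = 0 \left(- \frac{1}{2481762}\right) = 0$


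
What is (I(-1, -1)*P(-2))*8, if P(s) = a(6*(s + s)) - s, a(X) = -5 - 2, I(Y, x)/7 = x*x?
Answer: -280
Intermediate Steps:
I(Y, x) = 7*x**2 (I(Y, x) = 7*(x*x) = 7*x**2)
a(X) = -7
P(s) = -7 - s
(I(-1, -1)*P(-2))*8 = ((7*(-1)**2)*(-7 - 1*(-2)))*8 = ((7*1)*(-7 + 2))*8 = (7*(-5))*8 = -35*8 = -280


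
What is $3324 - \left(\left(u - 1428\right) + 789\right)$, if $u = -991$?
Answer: $4954$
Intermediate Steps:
$3324 - \left(\left(u - 1428\right) + 789\right) = 3324 - \left(\left(-991 - 1428\right) + 789\right) = 3324 - \left(-2419 + 789\right) = 3324 - -1630 = 3324 + 1630 = 4954$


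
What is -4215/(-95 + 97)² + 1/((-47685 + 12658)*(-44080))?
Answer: -1626979631099/1543990160 ≈ -1053.8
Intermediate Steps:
-4215/(-95 + 97)² + 1/((-47685 + 12658)*(-44080)) = -4215/(2²) - 1/44080/(-35027) = -4215/4 - 1/35027*(-1/44080) = -4215*¼ + 1/1543990160 = -4215/4 + 1/1543990160 = -1626979631099/1543990160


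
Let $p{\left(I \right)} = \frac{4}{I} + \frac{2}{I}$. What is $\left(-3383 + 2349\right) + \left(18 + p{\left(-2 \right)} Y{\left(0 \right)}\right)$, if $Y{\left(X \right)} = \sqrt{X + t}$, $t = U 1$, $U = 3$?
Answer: $-1016 - 3 \sqrt{3} \approx -1021.2$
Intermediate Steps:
$p{\left(I \right)} = \frac{6}{I}$
$t = 3$ ($t = 3 \cdot 1 = 3$)
$Y{\left(X \right)} = \sqrt{3 + X}$ ($Y{\left(X \right)} = \sqrt{X + 3} = \sqrt{3 + X}$)
$\left(-3383 + 2349\right) + \left(18 + p{\left(-2 \right)} Y{\left(0 \right)}\right) = \left(-3383 + 2349\right) + \left(18 + \frac{6}{-2} \sqrt{3 + 0}\right) = -1034 + \left(18 + 6 \left(- \frac{1}{2}\right) \sqrt{3}\right) = -1034 + \left(18 - 3 \sqrt{3}\right) = -1016 - 3 \sqrt{3}$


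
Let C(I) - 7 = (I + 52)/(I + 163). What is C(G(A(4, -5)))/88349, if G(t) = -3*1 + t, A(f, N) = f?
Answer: 1201/14489236 ≈ 8.2889e-5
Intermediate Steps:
G(t) = -3 + t
C(I) = 7 + (52 + I)/(163 + I) (C(I) = 7 + (I + 52)/(I + 163) = 7 + (52 + I)/(163 + I))
C(G(A(4, -5)))/88349 = ((1193 + 8*(-3 + 4))/(163 + (-3 + 4)))/88349 = ((1193 + 8*1)/(163 + 1))*(1/88349) = ((1193 + 8)/164)*(1/88349) = ((1/164)*1201)*(1/88349) = (1201/164)*(1/88349) = 1201/14489236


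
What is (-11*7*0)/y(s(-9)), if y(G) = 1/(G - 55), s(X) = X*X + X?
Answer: 0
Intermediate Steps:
s(X) = X + X² (s(X) = X² + X = X + X²)
y(G) = 1/(-55 + G)
(-11*7*0)/y(s(-9)) = (-11*7*0)/(1/(-55 - 9*(1 - 9))) = (-77*0)/(1/(-55 - 9*(-8))) = 0/(1/(-55 + 72)) = 0/(1/17) = 0*17 = 0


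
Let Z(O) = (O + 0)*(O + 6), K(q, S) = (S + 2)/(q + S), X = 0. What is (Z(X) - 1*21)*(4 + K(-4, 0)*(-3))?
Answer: -231/2 ≈ -115.50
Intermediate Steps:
K(q, S) = (2 + S)/(S + q)
Z(O) = O*(6 + O)
(Z(X) - 1*21)*(4 + K(-4, 0)*(-3)) = (0*(6 + 0) - 1*21)*(4 + ((2 + 0)/(0 - 4))*(-3)) = (0*6 - 21)*(4 + (2/(-4))*(-3)) = (0 - 21)*(4 - 1/4*2*(-3)) = -21*(4 - 1/2*(-3)) = -21*(4 + 3/2) = -21*11/2 = -231/2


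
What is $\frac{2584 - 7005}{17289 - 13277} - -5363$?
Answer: $\frac{21511935}{4012} \approx 5361.9$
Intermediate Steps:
$\frac{2584 - 7005}{17289 - 13277} - -5363 = - \frac{4421}{4012} + 5363 = \frac{21511935}{4012}$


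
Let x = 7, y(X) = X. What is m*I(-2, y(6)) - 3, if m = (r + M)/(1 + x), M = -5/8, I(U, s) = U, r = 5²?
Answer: -291/32 ≈ -9.0938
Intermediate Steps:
r = 25
M = -5/8 (M = -5*⅛ = -5/8 ≈ -0.62500)
m = 195/64 (m = (25 - 5/8)/(1 + 7) = (195/8)/8 = (195/8)*(⅛) = 195/64 ≈ 3.0469)
m*I(-2, y(6)) - 3 = (195/64)*(-2) - 3 = -195/32 - 3 = -291/32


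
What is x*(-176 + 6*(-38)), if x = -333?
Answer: 134532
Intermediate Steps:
x*(-176 + 6*(-38)) = -333*(-176 + 6*(-38)) = -333*(-176 - 228) = -333*(-404) = 134532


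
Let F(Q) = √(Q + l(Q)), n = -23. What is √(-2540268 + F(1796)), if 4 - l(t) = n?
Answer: √(-2540268 + √1823) ≈ 1593.8*I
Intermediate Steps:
l(t) = 27 (l(t) = 4 - 1*(-23) = 4 + 23 = 27)
F(Q) = √(27 + Q) (F(Q) = √(Q + 27) = √(27 + Q))
√(-2540268 + F(1796)) = √(-2540268 + √(27 + 1796)) = √(-2540268 + √1823)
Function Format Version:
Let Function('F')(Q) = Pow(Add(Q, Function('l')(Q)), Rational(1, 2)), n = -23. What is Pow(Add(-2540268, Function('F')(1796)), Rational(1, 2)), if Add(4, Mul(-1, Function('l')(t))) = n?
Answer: Pow(Add(-2540268, Pow(1823, Rational(1, 2))), Rational(1, 2)) ≈ Mul(1593.8, I)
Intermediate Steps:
Function('l')(t) = 27 (Function('l')(t) = Add(4, Mul(-1, -23)) = Add(4, 23) = 27)
Function('F')(Q) = Pow(Add(27, Q), Rational(1, 2)) (Function('F')(Q) = Pow(Add(Q, 27), Rational(1, 2)) = Pow(Add(27, Q), Rational(1, 2)))
Pow(Add(-2540268, Function('F')(1796)), Rational(1, 2)) = Pow(Add(-2540268, Pow(Add(27, 1796), Rational(1, 2))), Rational(1, 2)) = Pow(Add(-2540268, Pow(1823, Rational(1, 2))), Rational(1, 2))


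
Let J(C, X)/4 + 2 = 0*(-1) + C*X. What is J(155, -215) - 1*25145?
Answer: -158453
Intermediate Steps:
J(C, X) = -8 + 4*C*X (J(C, X) = -8 + 4*(0*(-1) + C*X) = -8 + 4*(0 + C*X) = -8 + 4*(C*X) = -8 + 4*C*X)
J(155, -215) - 1*25145 = (-8 + 4*155*(-215)) - 1*25145 = (-8 - 133300) - 25145 = -133308 - 25145 = -158453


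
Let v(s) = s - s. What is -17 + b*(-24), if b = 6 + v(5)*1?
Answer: -161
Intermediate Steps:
v(s) = 0
b = 6 (b = 6 + 0*1 = 6 + 0 = 6)
-17 + b*(-24) = -17 + 6*(-24) = -17 - 144 = -161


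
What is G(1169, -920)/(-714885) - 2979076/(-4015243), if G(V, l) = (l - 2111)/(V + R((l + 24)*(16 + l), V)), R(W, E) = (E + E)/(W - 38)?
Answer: 48011165458723109389/64709847506740140730 ≈ 0.74195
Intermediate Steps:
R(W, E) = 2*E/(-38 + W) (R(W, E) = (2*E)/(-38 + W) = 2*E/(-38 + W))
G(V, l) = (-2111 + l)/(V + 2*V/(-38 + (16 + l)*(24 + l))) (G(V, l) = (l - 2111)/(V + 2*V/(-38 + (l + 24)*(16 + l))) = (-2111 + l)/(V + 2*V/(-38 + (24 + l)*(16 + l))) = (-2111 + l)/(V + 2*V/(-38 + (16 + l)*(24 + l))))
G(1169, -920)/(-714885) - 2979076/(-4015243) = ((-2111 - 920)*(346 + (-920)**2 + 40*(-920))/(1169*(348 + (-920)**2 + 40*(-920))))/(-714885) - 2979076/(-4015243) = ((1/1169)*(-3031)*(346 + 846400 - 36800)/(348 + 846400 - 36800))*(-1/714885) - 2979076*(-1/4015243) = ((1/1169)*(-3031)*809946/809948)*(-1/714885) + 2979076/4015243 = ((1/1169)*(1/809948)*(-3031)*809946)*(-1/714885) + 2979076/4015243 = -175353309/67630658*(-1/714885) + 2979076/4015243 = 58451103/16116047648110 + 2979076/4015243 = 48011165458723109389/64709847506740140730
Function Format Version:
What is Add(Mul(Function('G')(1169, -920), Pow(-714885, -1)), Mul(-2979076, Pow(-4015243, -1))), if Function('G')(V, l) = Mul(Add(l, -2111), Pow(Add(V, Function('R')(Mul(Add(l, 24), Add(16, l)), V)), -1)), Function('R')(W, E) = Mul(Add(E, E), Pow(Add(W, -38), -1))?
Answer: Rational(48011165458723109389, 64709847506740140730) ≈ 0.74195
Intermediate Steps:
Function('R')(W, E) = Mul(2, E, Pow(Add(-38, W), -1)) (Function('R')(W, E) = Mul(Mul(2, E), Pow(Add(-38, W), -1)) = Mul(2, E, Pow(Add(-38, W), -1)))
Function('G')(V, l) = Mul(Pow(Add(V, Mul(2, V, Pow(Add(-38, Mul(Add(16, l), Add(24, l))), -1))), -1), Add(-2111, l)) (Function('G')(V, l) = Mul(Add(l, -2111), Pow(Add(V, Mul(2, V, Pow(Add(-38, Mul(Add(l, 24), Add(16, l))), -1))), -1)) = Mul(Add(-2111, l), Pow(Add(V, Mul(2, V, Pow(Add(-38, Mul(Add(24, l), Add(16, l))), -1))), -1)) = Mul(Add(-2111, l), Pow(Add(V, Mul(2, V, Pow(Add(-38, Mul(Add(16, l), Add(24, l))), -1))), -1)) = Mul(Pow(Add(V, Mul(2, V, Pow(Add(-38, Mul(Add(16, l), Add(24, l))), -1))), -1), Add(-2111, l)))
Add(Mul(Function('G')(1169, -920), Pow(-714885, -1)), Mul(-2979076, Pow(-4015243, -1))) = Add(Mul(Mul(Pow(1169, -1), Pow(Add(348, Pow(-920, 2), Mul(40, -920)), -1), Add(-2111, -920), Add(346, Pow(-920, 2), Mul(40, -920))), Pow(-714885, -1)), Mul(-2979076, Pow(-4015243, -1))) = Add(Mul(Mul(Rational(1, 1169), Pow(Add(348, 846400, -36800), -1), -3031, Add(346, 846400, -36800)), Rational(-1, 714885)), Mul(-2979076, Rational(-1, 4015243))) = Add(Mul(Mul(Rational(1, 1169), Pow(809948, -1), -3031, 809946), Rational(-1, 714885)), Rational(2979076, 4015243)) = Add(Mul(Mul(Rational(1, 1169), Rational(1, 809948), -3031, 809946), Rational(-1, 714885)), Rational(2979076, 4015243)) = Add(Mul(Rational(-175353309, 67630658), Rational(-1, 714885)), Rational(2979076, 4015243)) = Add(Rational(58451103, 16116047648110), Rational(2979076, 4015243)) = Rational(48011165458723109389, 64709847506740140730)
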